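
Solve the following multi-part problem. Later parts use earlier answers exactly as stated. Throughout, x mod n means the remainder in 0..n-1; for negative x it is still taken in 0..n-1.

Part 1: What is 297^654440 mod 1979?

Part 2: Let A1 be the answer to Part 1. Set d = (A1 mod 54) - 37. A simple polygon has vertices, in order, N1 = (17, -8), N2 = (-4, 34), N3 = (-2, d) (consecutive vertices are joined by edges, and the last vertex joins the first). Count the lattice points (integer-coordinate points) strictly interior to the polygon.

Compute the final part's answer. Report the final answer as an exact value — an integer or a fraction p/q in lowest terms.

Part 1: squarings mod 1979: 297^1=297, 297^2=1133, 297^4=1297, 297^8=59, 297^16=1502, 297^32=1923, 297^64=1157, 297^128=845, 297^256=1585, 297^512=874, 297^1024=1961, 297^2048=324, 297^4096=89, 297^8192=5, 297^16384=25, 297^32768=625, 297^65536=762, 297^131072=797, 297^262144=1929, 297^524288=521; 297^654440 = 297^8 * 297^32 * 297^64 * 297^1024 * 297^2048 * 297^4096 * 297^8192 * 297^16384 * 297^32768 * 297^65536 * 297^524288 = 1414 (mod 1979); answer 1414
Part 2: A1 = 1414; d = -27; cross terms: (17*34 - -4*-8)=546, (-4*-27 - -2*34)=176, (-2*-8 - 17*-27)=475; twice the area = |1197| = 1197; area = 1197/2; boundary points = 21 + 1 + 19 = 41; strictly interior points = area - boundary/2 + 1 = 579; answer 579

579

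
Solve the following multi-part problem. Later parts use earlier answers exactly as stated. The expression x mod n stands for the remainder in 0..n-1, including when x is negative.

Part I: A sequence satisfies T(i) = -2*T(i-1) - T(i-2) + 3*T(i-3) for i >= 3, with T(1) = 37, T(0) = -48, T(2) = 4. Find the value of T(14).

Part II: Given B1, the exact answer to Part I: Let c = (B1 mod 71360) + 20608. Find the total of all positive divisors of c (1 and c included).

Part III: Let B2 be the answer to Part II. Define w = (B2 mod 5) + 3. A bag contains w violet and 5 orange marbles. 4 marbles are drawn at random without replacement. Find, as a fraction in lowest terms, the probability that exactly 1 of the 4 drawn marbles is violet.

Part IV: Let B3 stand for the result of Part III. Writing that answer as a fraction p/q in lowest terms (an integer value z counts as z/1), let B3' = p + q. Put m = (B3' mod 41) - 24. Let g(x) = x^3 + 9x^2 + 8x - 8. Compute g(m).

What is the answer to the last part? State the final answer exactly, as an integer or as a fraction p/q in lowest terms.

Part I: T(3) = -2*(4) - 1*(37) + 3*(-48) = -189; iterating: T(3)=-189, T(4)=485, T(5)=-769, T(6)=486, T(7)=1252, T(8)=-5297, T(9)=10800, T(10)=-12547, T(11)=-1597, T(12)=48141, T(13)=-132326, T(14)=211720; answer 211720
Part II: B1 = 211720; c = 89608; 89608 = 2^3 * 23 * 487; sigma = (1 + 2 + 4 + 8) * (1 + 23) * (1 + 487) = 15 * 24 * 488 = 175680; answer 175680
Part III: B2 = 175680; w = 3; total draws C(8,4) = 70; favorable C(3,1)*C(5,3) = 30; P = 3/7; answer 3/7
Part IV: B3 = 3/7; threaded value p + q = 10; m = -14; 1*(-14)^3 + 9*(-14)^2 + 8*(-14)^1 - 8 = (-2744) + (1764) + (-112) + (-8) = -1100; answer -1100

-1100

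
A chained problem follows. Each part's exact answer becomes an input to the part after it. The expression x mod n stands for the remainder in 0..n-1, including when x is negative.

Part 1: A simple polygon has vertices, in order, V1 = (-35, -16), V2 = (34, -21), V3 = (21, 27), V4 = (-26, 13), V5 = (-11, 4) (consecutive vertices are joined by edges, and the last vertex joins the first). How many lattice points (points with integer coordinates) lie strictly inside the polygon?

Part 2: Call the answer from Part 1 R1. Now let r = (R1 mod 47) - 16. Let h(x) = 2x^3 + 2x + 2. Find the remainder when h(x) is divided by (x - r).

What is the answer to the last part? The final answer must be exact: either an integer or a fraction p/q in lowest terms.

-2018

Part 1: cross terms: (-35*-21 - 34*-16)=1279, (34*27 - 21*-21)=1359, (21*13 - -26*27)=975, (-26*4 - -11*13)=39, (-11*-16 - -35*4)=316; twice the area = |3968| = 3968; area = 1984; boundary points = 1 + 1 + 1 + 3 + 4 = 10; strictly interior points = area - boundary/2 + 1 = 1980; answer 1980
Part 2: R1 = 1980; r = -10; remainder = value at the root: 2*(-10)^3 + 2*(-10)^1 + 2 = (-2000) + (-20) + (2) = -2018; answer -2018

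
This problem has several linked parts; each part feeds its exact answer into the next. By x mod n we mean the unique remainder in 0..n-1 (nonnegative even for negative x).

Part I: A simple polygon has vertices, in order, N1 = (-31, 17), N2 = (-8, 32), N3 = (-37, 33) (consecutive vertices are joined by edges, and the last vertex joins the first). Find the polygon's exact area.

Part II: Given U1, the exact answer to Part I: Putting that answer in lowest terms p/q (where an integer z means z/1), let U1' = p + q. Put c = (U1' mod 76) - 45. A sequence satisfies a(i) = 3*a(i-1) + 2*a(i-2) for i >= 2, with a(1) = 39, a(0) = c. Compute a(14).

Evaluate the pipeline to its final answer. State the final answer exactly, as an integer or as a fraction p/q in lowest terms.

190347799

Part I: cross terms: (-31*32 - -8*17)=-856, (-8*33 - -37*32)=920, (-37*17 - -31*33)=394; twice the area = |458| = 458; area = 229; answer 229
Part II: U1 = 229; threaded value p + q = 230; c = -43; a(2) = 3*(39) + 2*(-43) = 31; iterating: a(2)=31, a(3)=171, a(4)=575, a(5)=2067, a(6)=7351, a(7)=26187, a(8)=93263, a(9)=332163, a(10)=1183015, a(11)=4213371, a(12)=15006143, a(13)=53445171, a(14)=190347799; answer 190347799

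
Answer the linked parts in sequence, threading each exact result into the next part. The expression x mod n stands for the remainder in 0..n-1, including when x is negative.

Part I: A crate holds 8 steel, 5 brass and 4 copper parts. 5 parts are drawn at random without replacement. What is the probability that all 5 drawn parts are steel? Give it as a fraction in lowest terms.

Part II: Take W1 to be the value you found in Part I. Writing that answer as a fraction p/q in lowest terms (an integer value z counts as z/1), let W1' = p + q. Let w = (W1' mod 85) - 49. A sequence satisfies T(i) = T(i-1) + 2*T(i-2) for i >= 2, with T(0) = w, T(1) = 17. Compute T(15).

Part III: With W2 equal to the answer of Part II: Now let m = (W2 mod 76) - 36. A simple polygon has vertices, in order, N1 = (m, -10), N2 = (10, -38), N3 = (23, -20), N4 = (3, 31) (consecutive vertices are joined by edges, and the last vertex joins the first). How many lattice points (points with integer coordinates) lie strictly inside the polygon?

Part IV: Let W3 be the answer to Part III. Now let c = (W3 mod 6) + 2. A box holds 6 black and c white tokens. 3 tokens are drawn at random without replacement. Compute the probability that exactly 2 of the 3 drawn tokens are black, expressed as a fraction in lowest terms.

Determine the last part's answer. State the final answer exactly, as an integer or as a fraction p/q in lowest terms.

Part I: total draws C(17,5) = 6188; favorable C(8,5) = 56; P = 2/221; answer 2/221
Part II: W1 = 2/221; threaded value p + q = 223; w = 4; T(2) = 1*(17) + 2*(4) = 25; iterating: T(2)=25, T(3)=59, T(4)=109, T(5)=227, T(6)=445, T(7)=899, T(8)=1789, T(9)=3587, T(10)=7165, T(11)=14339, T(12)=28669, T(13)=57347, T(14)=114685, T(15)=229379; answer 229379
Part III: W2 = 229379; m = -25; cross terms: (-25*-38 - 10*-10)=1050, (10*-20 - 23*-38)=674, (23*31 - 3*-20)=773, (3*-10 - -25*31)=745; twice the area = |3242| = 3242; area = 1621; boundary points = 7 + 1 + 1 + 1 = 10; strictly interior points = area - boundary/2 + 1 = 1617; answer 1617
Part IV: W3 = 1617; c = 5; total draws C(11,3) = 165; favorable C(6,2)*C(5,1) = 75; P = 5/11; answer 5/11

5/11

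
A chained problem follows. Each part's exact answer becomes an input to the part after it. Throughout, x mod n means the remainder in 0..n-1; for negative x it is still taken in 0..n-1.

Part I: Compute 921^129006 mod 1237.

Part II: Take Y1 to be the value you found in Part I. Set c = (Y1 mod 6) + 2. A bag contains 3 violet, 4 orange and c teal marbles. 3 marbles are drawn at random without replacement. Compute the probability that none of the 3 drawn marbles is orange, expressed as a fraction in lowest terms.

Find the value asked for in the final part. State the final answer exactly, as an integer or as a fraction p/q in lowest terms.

Part I: squarings mod 1237: 921^1=921, 921^2=896, 921^4=3, 921^8=9, 921^16=81, 921^32=376, 921^64=358, 921^128=753, 921^256=463, 921^512=368, 921^1024=591, 921^2048=447, 921^4096=652, 921^8192=813, 921^16384=411, 921^32768=689, 921^65536=950; 921^129006 = 921^2 * 921^4 * 921^8 * 921^32 * 921^64 * 921^128 * 921^256 * 921^512 * 921^1024 * 921^4096 * 921^8192 * 921^16384 * 921^32768 * 921^65536 = 418 (mod 1237); answer 418
Part II: Y1 = 418; c = 6; total draws C(13,3) = 286; favorable C(9,3) = 84; P = 42/143; answer 42/143

42/143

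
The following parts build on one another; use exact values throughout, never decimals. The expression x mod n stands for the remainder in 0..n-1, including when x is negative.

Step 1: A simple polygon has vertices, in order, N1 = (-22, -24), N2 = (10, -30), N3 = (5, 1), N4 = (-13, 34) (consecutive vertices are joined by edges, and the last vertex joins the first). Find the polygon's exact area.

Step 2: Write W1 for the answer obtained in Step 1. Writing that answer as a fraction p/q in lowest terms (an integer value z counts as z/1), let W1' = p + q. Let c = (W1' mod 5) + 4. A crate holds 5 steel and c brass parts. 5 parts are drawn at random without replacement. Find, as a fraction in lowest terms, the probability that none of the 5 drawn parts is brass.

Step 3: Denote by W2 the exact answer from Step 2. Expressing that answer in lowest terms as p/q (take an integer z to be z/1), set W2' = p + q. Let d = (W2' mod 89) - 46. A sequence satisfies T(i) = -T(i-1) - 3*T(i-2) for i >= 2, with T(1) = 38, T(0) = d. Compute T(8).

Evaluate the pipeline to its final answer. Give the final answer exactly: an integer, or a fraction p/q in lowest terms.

1642

Step 1: cross terms: (-22*-30 - 10*-24)=900, (10*1 - 5*-30)=160, (5*34 - -13*1)=183, (-13*-24 - -22*34)=1060; twice the area = |2303| = 2303; area = 2303/2; answer 2303/2
Step 2: W1 = 2303/2; threaded value p + q = 2305; c = 4; total draws C(9,5) = 126; favorable C(5,5) = 1; P = 1/126; answer 1/126
Step 3: W2 = 1/126; threaded value p + q = 127; d = -8; T(2) = -1*(38) - 3*(-8) = -14; iterating: T(2)=-14, T(3)=-100, T(4)=142, T(5)=158, T(6)=-584, T(7)=110, T(8)=1642; answer 1642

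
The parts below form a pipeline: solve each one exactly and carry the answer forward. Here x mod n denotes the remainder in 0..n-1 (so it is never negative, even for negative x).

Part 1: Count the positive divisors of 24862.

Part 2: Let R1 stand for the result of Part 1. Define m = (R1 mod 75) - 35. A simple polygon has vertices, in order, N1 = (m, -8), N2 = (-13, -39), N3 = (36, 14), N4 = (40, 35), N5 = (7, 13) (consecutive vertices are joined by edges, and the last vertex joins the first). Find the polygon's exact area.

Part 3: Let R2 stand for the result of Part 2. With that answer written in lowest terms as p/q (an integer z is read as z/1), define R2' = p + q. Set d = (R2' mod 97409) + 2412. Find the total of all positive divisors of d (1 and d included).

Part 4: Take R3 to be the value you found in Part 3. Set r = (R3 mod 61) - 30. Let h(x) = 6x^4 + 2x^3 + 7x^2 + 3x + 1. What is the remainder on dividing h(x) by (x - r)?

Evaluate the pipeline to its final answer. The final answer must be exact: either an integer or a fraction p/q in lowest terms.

168117

Part 1: 24862 = 2 * 31 * 401; number of divisors = (1+1) * (1+1) * (1+1) = 8; answer 8
Part 2: R1 = 8; m = -27; cross terms: (-27*-39 - -13*-8)=949, (-13*14 - 36*-39)=1222, (36*35 - 40*14)=700, (40*13 - 7*35)=275, (7*-8 - -27*13)=295; twice the area = |3441| = 3441; area = 3441/2; answer 3441/2
Part 3: R2 = 3441/2; threaded value p + q = 3443; d = 5855; 5855 = 5 * 1171; sigma = (1 + 5) * (1 + 1171) = 6 * 1172 = 7032; answer 7032
Part 4: R3 = 7032; r = -13; remainder = value at the root: 6*(-13)^4 + 2*(-13)^3 + 7*(-13)^2 + 3*(-13)^1 + 1 = (171366) + (-4394) + (1183) + (-39) + (1) = 168117; answer 168117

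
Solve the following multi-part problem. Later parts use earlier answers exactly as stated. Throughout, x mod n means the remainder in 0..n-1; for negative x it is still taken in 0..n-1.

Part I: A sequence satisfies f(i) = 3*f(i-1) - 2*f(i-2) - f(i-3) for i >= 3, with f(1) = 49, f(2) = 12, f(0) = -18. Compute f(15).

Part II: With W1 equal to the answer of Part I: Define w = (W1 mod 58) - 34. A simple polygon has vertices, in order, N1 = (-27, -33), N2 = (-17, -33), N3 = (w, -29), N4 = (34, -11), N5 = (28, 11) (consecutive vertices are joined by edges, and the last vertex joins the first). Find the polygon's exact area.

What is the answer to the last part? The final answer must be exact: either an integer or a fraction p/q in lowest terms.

943

Part I: f(3) = 3*(12) - 2*(49) - 1*(-18) = -44; iterating: f(3)=-44, f(4)=-205, f(5)=-539, f(6)=-1163, f(7)=-2206, f(8)=-3753, f(9)=-5684, f(10)=-7340, f(11)=-6899, f(12)=-333, f(13)=20139, f(14)=67982, f(15)=164001; answer 164001
Part II: W1 = 164001; w = 1; cross terms: (-27*-33 - -17*-33)=330, (-17*-29 - 1*-33)=526, (1*-11 - 34*-29)=975, (34*11 - 28*-11)=682, (28*-33 - -27*11)=-627; twice the area = |1886| = 1886; area = 943; answer 943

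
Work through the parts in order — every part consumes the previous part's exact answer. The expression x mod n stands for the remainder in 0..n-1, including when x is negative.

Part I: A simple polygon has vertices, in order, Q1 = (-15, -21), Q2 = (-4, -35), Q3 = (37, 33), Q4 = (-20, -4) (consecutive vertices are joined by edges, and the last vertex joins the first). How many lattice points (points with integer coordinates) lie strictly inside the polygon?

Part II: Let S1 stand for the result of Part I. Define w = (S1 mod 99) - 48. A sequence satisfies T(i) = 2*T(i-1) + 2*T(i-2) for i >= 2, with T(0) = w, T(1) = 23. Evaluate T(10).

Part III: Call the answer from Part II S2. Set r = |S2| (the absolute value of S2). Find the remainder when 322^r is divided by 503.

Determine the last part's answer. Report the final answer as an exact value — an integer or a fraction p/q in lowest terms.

Part I: cross terms: (-15*-35 - -4*-21)=441, (-4*33 - 37*-35)=1163, (37*-4 - -20*33)=512, (-20*-21 - -15*-4)=360; twice the area = |2476| = 2476; area = 1238; boundary points = 1 + 1 + 1 + 1 = 4; strictly interior points = area - boundary/2 + 1 = 1237; answer 1237
Part II: S1 = 1237; w = 1; T(2) = 2*(23) + 2*(1) = 48; iterating: T(2)=48, T(3)=142, T(4)=380, T(5)=1044, T(6)=2848, T(7)=7784, T(8)=21264, T(9)=58096, T(10)=158720; answer 158720
Part III: S2 = 158720; r = 158720; squarings mod 503: 322^1=322, 322^2=66, 322^4=332, 322^8=67, 322^16=465, 322^32=438, 322^64=201, 322^128=161, 322^256=268, 322^512=398, 322^1024=462, 322^2048=172, 322^4096=410, 322^8192=98, 322^16384=47, 322^32768=197, 322^65536=78, 322^131072=48; 322^158720 = 322^1024 * 322^2048 * 322^8192 * 322^16384 * 322^131072 = 308 (mod 503); answer 308

308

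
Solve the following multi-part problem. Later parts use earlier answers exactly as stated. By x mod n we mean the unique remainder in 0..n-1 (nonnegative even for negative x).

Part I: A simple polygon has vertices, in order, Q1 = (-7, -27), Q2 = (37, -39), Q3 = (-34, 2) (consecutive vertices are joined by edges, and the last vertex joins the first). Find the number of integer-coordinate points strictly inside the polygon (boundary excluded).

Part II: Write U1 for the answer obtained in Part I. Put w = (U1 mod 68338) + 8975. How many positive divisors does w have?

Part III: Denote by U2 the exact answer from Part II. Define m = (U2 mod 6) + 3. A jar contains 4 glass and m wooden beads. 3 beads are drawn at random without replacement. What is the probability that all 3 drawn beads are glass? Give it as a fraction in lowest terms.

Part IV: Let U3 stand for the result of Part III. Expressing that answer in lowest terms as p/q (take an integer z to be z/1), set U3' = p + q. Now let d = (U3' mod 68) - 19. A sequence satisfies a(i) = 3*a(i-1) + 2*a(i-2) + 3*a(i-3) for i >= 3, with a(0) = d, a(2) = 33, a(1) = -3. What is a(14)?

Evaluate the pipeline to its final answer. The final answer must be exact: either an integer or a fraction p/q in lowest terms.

256117830

Part I: cross terms: (-7*-39 - 37*-27)=1272, (37*2 - -34*-39)=-1252, (-34*-27 - -7*2)=932; twice the area = |952| = 952; area = 476; boundary points = 4 + 1 + 1 = 6; strictly interior points = area - boundary/2 + 1 = 474; answer 474
Part II: U1 = 474; w = 9449; 9449 = 11 * 859; number of divisors = (1+1) * (1+1) = 4; answer 4
Part III: U2 = 4; m = 7; total draws C(11,3) = 165; favorable C(4,3) = 4; P = 4/165; answer 4/165
Part IV: U3 = 4/165; threaded value p + q = 169; d = 14; a(3) = 3*(33) + 2*(-3) + 3*(14) = 135; iterating: a(3)=135, a(4)=462, a(5)=1755, a(6)=6594, a(7)=24678, a(8)=92487, a(9)=346599, a(10)=1298805, a(11)=4867074, a(12)=18238629, a(13)=68346450, a(14)=256117830; answer 256117830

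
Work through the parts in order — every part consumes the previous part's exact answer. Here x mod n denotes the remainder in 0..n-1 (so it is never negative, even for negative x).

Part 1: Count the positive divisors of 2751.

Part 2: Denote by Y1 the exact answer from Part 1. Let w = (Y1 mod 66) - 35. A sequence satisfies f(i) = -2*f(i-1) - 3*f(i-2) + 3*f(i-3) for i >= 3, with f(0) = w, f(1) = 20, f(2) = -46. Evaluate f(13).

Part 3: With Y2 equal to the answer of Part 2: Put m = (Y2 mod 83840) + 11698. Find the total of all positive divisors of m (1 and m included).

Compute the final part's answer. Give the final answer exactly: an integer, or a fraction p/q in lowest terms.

31968

Part 1: 2751 = 3 * 7 * 131; number of divisors = (1+1) * (1+1) * (1+1) = 8; answer 8
Part 2: Y1 = 8; w = -27; f(3) = -2*(-46) - 3*(20) + 3*(-27) = -49; iterating: f(3)=-49, f(4)=296, f(5)=-583, f(6)=131, f(7)=2375, f(8)=-6892, f(9)=7052, f(10)=13697, f(11)=-69226, f(12)=118517, f(13)=11735; answer 11735
Part 3: Y2 = 11735; m = 23433; 23433 = 3 * 73 * 107; sigma = (1 + 3) * (1 + 73) * (1 + 107) = 4 * 74 * 108 = 31968; answer 31968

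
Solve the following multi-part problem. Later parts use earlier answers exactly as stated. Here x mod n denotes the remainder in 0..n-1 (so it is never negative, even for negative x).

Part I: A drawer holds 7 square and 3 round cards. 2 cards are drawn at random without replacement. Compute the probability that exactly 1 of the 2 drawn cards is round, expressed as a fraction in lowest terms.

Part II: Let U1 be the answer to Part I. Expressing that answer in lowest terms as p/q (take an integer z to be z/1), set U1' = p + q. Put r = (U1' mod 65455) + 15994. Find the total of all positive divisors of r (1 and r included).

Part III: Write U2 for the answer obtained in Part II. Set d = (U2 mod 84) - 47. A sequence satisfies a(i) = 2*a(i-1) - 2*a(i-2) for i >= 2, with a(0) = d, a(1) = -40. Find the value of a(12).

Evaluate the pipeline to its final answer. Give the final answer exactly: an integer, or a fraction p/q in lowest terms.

3008

Part I: total draws C(10,2) = 45; favorable C(3,1)*C(7,1) = 21; P = 7/15; answer 7/15
Part II: U1 = 7/15; threaded value p + q = 22; r = 16016; 16016 = 2^4 * 7 * 11 * 13; sigma = (1 + 2 + 4 + 8 + 16) * (1 + 7) * (1 + 11) * (1 + 13) = 31 * 8 * 12 * 14 = 41664; answer 41664
Part III: U2 = 41664; d = -47; a(2) = 2*(-40) - 2*(-47) = 14; iterating: a(2)=14, a(3)=108, a(4)=188, a(5)=160, a(6)=-56, a(7)=-432, a(8)=-752, a(9)=-640, a(10)=224, a(11)=1728, a(12)=3008; answer 3008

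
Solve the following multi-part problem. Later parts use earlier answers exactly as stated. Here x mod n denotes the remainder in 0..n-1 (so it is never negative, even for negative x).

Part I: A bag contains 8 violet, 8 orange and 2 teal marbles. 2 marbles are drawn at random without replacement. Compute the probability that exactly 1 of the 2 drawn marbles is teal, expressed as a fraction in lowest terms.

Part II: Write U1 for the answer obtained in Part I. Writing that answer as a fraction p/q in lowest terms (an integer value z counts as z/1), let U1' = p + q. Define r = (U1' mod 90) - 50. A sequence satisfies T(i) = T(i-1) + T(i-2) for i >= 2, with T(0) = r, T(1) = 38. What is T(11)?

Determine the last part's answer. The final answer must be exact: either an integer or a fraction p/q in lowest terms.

Part I: total draws C(18,2) = 153; favorable C(2,1)*C(16,1) = 32; P = 32/153; answer 32/153
Part II: U1 = 32/153; threaded value p + q = 185; r = -45; T(2) = 1*(38) + 1*(-45) = -7; iterating: T(2)=-7, T(3)=31, T(4)=24, T(5)=55, T(6)=79, T(7)=134, T(8)=213, T(9)=347, T(10)=560, T(11)=907; answer 907

907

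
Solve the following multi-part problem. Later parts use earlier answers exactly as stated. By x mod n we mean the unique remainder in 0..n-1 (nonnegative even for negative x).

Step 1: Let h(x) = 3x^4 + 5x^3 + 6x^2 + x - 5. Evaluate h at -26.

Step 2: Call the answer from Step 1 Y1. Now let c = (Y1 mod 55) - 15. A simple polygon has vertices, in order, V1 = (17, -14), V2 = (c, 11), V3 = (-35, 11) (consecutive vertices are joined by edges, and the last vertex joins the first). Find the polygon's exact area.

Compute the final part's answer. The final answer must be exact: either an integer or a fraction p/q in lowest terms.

Step 1: 3*(-26)^4 + 5*(-26)^3 + 6*(-26)^2 + 1*(-26)^1 - 5 = (1370928) + (-87880) + (4056) + (-26) + (-5) = 1287073; answer 1287073
Step 2: Y1 = 1287073; c = 3; cross terms: (17*11 - 3*-14)=229, (3*11 - -35*11)=418, (-35*-14 - 17*11)=303; twice the area = |950| = 950; area = 475; answer 475

475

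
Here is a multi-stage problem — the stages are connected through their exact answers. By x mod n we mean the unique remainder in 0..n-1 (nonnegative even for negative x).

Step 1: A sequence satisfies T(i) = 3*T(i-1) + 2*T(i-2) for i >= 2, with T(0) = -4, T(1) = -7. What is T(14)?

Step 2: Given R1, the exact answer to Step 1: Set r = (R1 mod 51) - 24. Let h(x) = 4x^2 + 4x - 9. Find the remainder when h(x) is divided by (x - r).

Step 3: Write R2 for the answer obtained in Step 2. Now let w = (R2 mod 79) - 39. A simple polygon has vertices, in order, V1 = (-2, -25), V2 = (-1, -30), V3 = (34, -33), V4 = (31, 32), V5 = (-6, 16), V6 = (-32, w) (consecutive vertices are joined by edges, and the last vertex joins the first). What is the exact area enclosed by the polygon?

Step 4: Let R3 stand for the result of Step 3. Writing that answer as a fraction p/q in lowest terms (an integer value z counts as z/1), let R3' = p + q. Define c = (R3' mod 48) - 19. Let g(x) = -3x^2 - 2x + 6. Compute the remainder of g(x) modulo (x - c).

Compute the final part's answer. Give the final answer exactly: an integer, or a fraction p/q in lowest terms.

Step 1: T(2) = 3*(-7) + 2*(-4) = -29; iterating: T(2)=-29, T(3)=-101, T(4)=-361, T(5)=-1285, T(6)=-4577, T(7)=-16301, T(8)=-58057, T(9)=-206773, T(10)=-736433, T(11)=-2622845, T(12)=-9341401, T(13)=-33269893, T(14)=-118492481; answer -118492481
Step 2: R1 = -118492481; r = -23; remainder = value at the root: 4*(-23)^2 + 4*(-23)^1 - 9 = (2116) + (-92) + (-9) = 2015; answer 2015
Step 3: R2 = 2015; w = 1; cross terms: (-2*-30 - -1*-25)=35, (-1*-33 - 34*-30)=1053, (34*32 - 31*-33)=2111, (31*16 - -6*32)=688, (-6*1 - -32*16)=506, (-32*-25 - -2*1)=802; twice the area = |5195| = 5195; area = 5195/2; answer 5195/2
Step 4: R3 = 5195/2; threaded value p + q = 5197; c = -6; remainder = value at the root: -3*(-6)^2 - 2*(-6)^1 + 6 = (-108) + (12) + (6) = -90; answer -90

-90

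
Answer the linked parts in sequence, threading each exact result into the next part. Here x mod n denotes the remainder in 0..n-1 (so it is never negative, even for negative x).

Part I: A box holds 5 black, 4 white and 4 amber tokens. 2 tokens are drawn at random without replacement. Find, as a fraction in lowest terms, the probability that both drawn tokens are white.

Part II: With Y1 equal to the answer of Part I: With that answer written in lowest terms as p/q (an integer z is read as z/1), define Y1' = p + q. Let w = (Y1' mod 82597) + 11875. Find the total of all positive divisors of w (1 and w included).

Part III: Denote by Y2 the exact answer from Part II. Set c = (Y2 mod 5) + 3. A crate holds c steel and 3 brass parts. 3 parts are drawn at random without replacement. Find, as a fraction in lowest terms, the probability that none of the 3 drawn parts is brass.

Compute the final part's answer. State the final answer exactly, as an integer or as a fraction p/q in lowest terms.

Part I: total draws C(13,2) = 78; favorable C(4,2) = 6; P = 1/13; answer 1/13
Part II: Y1 = 1/13; threaded value p + q = 14; w = 11889; 11889 = 3^2 * 1321; sigma = (1 + 3 + 9) * (1 + 1321) = 13 * 1322 = 17186; answer 17186
Part III: Y2 = 17186; c = 4; total draws C(7,3) = 35; favorable C(4,3) = 4; P = 4/35; answer 4/35

4/35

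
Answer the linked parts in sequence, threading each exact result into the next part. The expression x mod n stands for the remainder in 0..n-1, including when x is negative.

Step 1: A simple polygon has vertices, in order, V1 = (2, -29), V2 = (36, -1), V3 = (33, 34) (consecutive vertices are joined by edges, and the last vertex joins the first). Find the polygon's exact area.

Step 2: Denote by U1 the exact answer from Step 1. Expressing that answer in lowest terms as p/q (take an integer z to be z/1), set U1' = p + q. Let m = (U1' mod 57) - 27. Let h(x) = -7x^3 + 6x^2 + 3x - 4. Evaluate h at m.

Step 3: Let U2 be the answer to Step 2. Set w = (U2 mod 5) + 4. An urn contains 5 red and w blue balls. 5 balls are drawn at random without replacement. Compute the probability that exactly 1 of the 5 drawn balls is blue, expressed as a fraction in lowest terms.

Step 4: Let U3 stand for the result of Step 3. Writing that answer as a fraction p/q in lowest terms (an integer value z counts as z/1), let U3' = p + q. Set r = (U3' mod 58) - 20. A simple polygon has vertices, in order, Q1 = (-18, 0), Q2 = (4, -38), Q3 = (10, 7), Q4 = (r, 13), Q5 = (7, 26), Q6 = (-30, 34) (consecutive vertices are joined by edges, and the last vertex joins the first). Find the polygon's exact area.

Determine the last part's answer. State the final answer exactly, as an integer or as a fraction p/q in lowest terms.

1618

Step 1: cross terms: (2*-1 - 36*-29)=1042, (36*34 - 33*-1)=1257, (33*-29 - 2*34)=-1025; twice the area = |1274| = 1274; area = 637; answer 637
Step 2: U1 = 637; threaded value p + q = 638; m = -16; -7*(-16)^3 + 6*(-16)^2 + 3*(-16)^1 - 4 = (28672) + (1536) + (-48) + (-4) = 30156; answer 30156
Step 3: U2 = 30156; w = 5; total draws C(10,5) = 252; favorable C(5,1)*C(5,4) = 25; P = 25/252; answer 25/252
Step 4: U3 = 25/252; threaded value p + q = 277; r = 25; cross terms: (-18*-38 - 4*0)=684, (4*7 - 10*-38)=408, (10*13 - 25*7)=-45, (25*26 - 7*13)=559, (7*34 - -30*26)=1018, (-30*0 - -18*34)=612; twice the area = |3236| = 3236; area = 1618; answer 1618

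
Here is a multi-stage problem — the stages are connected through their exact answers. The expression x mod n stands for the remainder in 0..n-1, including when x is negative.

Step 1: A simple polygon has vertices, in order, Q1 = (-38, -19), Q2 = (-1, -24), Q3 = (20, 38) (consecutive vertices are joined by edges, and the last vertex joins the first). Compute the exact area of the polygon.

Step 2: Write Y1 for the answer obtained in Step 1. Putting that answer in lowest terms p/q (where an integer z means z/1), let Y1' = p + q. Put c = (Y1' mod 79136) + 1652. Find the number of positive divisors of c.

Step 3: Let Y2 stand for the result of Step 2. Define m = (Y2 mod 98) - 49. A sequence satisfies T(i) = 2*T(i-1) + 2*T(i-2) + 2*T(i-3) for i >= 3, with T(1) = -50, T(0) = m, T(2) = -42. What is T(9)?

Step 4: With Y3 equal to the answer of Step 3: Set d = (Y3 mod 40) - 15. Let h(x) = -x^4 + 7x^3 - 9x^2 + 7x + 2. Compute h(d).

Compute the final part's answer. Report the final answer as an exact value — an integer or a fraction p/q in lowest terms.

Step 1: cross terms: (-38*-24 - -1*-19)=893, (-1*38 - 20*-24)=442, (20*-19 - -38*38)=1064; twice the area = |2399| = 2399; area = 2399/2; answer 2399/2
Step 2: Y1 = 2399/2; threaded value p + q = 2401; c = 4053; 4053 = 3 * 7 * 193; number of divisors = (1+1) * (1+1) * (1+1) = 8; answer 8
Step 3: Y2 = 8; m = -41; T(3) = 2*(-42) + 2*(-50) + 2*(-41) = -266; iterating: T(3)=-266, T(4)=-716, T(5)=-2048, T(6)=-6060, T(7)=-17648, T(8)=-51512, T(9)=-150440; answer -150440
Step 4: Y3 = -150440; d = -15; -1*(-15)^4 + 7*(-15)^3 - 9*(-15)^2 + 7*(-15)^1 + 2 = (-50625) + (-23625) + (-2025) + (-105) + (2) = -76378; answer -76378

-76378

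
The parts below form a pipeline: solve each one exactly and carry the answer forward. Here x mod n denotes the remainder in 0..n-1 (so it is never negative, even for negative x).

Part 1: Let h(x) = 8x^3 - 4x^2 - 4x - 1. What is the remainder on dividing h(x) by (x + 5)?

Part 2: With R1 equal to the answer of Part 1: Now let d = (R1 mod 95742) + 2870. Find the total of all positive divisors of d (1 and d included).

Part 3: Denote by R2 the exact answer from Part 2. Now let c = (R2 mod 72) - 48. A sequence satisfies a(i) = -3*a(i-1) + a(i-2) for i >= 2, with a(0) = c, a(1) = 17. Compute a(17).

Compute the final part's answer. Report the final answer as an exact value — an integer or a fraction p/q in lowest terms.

4901194469

Part 1: remainder = value at the root: 8*(-5)^3 - 4*(-5)^2 - 4*(-5)^1 - 1 = (-1000) + (-100) + (20) + (-1) = -1081; answer -1081
Part 2: R1 = -1081; d = 97531; 97531 = 7 * 13933; sigma = (1 + 7) * (1 + 13933) = 8 * 13934 = 111472; answer 111472
Part 3: R2 = 111472; c = -32; a(2) = -3*(17) + 1*(-32) = -83; iterating: a(2)=-83, a(3)=266, a(4)=-881, a(5)=2909, a(6)=-9608, a(7)=31733, a(8)=-104807, a(9)=346154, a(10)=-1143269, a(11)=3775961, a(12)=-12471152, a(13)=41189417, a(14)=-136039403, a(15)=449307626, a(16)=-1483962281, a(17)=4901194469; answer 4901194469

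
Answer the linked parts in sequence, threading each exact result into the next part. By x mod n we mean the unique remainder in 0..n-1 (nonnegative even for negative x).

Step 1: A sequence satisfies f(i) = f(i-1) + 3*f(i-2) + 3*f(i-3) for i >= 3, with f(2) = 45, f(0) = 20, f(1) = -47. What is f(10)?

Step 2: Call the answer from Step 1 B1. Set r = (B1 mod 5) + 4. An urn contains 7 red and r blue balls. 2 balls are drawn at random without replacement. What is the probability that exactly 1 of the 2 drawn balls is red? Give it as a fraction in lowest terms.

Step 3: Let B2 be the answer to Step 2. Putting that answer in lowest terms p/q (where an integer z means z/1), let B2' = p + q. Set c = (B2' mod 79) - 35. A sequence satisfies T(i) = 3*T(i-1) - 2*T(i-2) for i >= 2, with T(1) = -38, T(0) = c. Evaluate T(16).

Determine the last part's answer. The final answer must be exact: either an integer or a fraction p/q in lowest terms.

Step 1: f(3) = 1*(45) + 3*(-47) + 3*(20) = -36; iterating: f(3)=-36, f(4)=-42, f(5)=-15, f(6)=-249, f(7)=-420, f(8)=-1212, f(9)=-3219, f(10)=-8115; answer -8115
Step 2: B1 = -8115; r = 4; total draws C(11,2) = 55; favorable C(7,1)*C(4,1) = 28; P = 28/55; answer 28/55
Step 3: B2 = 28/55; threaded value p + q = 83; c = -31; T(2) = 3*(-38) - 2*(-31) = -52; iterating: T(2)=-52, T(3)=-80, T(4)=-136, T(5)=-248, T(6)=-472, T(7)=-920, T(8)=-1816, T(9)=-3608, T(10)=-7192, T(11)=-14360, T(12)=-28696, T(13)=-57368, T(14)=-114712, T(15)=-229400, T(16)=-458776; answer -458776

-458776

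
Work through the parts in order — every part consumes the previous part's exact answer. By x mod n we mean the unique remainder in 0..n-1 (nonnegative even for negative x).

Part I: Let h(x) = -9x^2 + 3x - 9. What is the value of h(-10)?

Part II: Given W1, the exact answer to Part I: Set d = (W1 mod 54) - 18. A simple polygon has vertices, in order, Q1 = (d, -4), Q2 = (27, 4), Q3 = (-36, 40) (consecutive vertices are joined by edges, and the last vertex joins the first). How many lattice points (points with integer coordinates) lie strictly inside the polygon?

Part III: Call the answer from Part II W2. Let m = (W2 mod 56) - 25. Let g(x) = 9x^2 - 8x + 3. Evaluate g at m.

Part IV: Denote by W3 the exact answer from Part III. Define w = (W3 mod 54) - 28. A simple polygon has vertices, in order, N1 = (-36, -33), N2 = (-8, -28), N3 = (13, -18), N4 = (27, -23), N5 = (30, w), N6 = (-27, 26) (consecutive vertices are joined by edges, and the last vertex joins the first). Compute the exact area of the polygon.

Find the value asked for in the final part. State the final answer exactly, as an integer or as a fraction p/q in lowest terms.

Part I: -9*(-10)^2 + 3*(-10)^1 - 9 = (-900) + (-30) + (-9) = -939; answer -939
Part II: W1 = -939; d = 15; cross terms: (15*4 - 27*-4)=168, (27*40 - -36*4)=1224, (-36*-4 - 15*40)=-456; twice the area = |936| = 936; area = 468; boundary points = 4 + 9 + 1 = 14; strictly interior points = area - boundary/2 + 1 = 462; answer 462
Part III: W2 = 462; m = -11; 9*(-11)^2 - 8*(-11)^1 + 3 = (1089) + (88) + (3) = 1180; answer 1180
Part IV: W3 = 1180; w = 18; cross terms: (-36*-28 - -8*-33)=744, (-8*-18 - 13*-28)=508, (13*-23 - 27*-18)=187, (27*18 - 30*-23)=1176, (30*26 - -27*18)=1266, (-27*-33 - -36*26)=1827; twice the area = |5708| = 5708; area = 2854; answer 2854

2854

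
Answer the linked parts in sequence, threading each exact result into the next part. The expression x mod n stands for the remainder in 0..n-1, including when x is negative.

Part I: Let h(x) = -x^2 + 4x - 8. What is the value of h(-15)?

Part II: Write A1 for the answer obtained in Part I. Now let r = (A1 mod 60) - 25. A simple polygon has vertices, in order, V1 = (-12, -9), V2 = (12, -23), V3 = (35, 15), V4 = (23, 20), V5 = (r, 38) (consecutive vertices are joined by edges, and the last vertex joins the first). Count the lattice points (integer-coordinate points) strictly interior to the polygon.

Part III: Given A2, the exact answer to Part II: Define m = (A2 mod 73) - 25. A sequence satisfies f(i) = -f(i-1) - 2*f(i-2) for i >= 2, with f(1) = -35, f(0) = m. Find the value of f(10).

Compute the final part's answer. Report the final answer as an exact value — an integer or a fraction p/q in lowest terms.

-79

Part I: -1*(-15)^2 + 4*(-15)^1 - 8 = (-225) + (-60) + (-8) = -293; answer -293
Part II: A1 = -293; r = -18; cross terms: (-12*-23 - 12*-9)=384, (12*15 - 35*-23)=985, (35*20 - 23*15)=355, (23*38 - -18*20)=1234, (-18*-9 - -12*38)=618; twice the area = |3576| = 3576; area = 1788; boundary points = 2 + 1 + 1 + 1 + 1 = 6; strictly interior points = area - boundary/2 + 1 = 1786; answer 1786
Part III: A2 = 1786; m = 9; f(2) = -1*(-35) - 2*(9) = 17; iterating: f(2)=17, f(3)=53, f(4)=-87, f(5)=-19, f(6)=193, f(7)=-155, f(8)=-231, f(9)=541, f(10)=-79; answer -79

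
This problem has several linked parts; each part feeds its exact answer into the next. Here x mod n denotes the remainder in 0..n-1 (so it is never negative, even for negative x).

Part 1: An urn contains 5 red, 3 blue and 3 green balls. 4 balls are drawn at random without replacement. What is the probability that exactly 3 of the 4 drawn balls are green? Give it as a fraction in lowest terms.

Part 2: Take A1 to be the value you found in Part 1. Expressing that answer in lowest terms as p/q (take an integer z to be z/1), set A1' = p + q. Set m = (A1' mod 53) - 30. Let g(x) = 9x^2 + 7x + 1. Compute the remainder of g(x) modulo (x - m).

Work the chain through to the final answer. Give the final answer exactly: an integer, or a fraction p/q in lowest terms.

Part 1: total draws C(11,4) = 330; favorable C(3,3)*C(8,1) = 8; P = 4/165; answer 4/165
Part 2: A1 = 4/165; threaded value p + q = 169; m = -20; remainder = value at the root: 9*(-20)^2 + 7*(-20)^1 + 1 = (3600) + (-140) + (1) = 3461; answer 3461

3461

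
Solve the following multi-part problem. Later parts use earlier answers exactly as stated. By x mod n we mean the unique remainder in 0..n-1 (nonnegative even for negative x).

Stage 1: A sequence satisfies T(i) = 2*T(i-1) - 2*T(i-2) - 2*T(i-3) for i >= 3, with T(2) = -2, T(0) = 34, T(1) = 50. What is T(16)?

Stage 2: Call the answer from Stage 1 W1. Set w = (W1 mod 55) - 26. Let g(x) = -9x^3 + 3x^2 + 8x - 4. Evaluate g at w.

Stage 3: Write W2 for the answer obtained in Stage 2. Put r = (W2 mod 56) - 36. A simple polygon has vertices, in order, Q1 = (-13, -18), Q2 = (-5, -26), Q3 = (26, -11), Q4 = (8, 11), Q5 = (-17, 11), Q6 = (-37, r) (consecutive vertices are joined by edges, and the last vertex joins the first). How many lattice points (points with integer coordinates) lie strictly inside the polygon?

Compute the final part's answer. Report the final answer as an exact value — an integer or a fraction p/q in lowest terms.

Stage 1: T(3) = 2*(-2) - 2*(50) - 2*(34) = -172; iterating: T(3)=-172, T(4)=-440, T(5)=-532, T(6)=160, T(7)=2264, T(8)=5272, T(9)=5696, T(10)=-3680, T(11)=-29296, T(12)=-62624, T(13)=-59296, T(14)=65248, T(15)=374336, T(16)=736768; answer 736768
Stage 2: W1 = 736768; w = 17; -9*(17)^3 + 3*(17)^2 + 8*(17)^1 - 4 = (-44217) + (867) + (136) + (-4) = -43218; answer -43218
Stage 3: W2 = -43218; r = -22; cross terms: (-13*-26 - -5*-18)=248, (-5*-11 - 26*-26)=731, (26*11 - 8*-11)=374, (8*11 - -17*11)=275, (-17*-22 - -37*11)=781, (-37*-18 - -13*-22)=380; twice the area = |2789| = 2789; area = 2789/2; boundary points = 8 + 1 + 2 + 25 + 1 + 4 = 41; strictly interior points = area - boundary/2 + 1 = 1375; answer 1375

1375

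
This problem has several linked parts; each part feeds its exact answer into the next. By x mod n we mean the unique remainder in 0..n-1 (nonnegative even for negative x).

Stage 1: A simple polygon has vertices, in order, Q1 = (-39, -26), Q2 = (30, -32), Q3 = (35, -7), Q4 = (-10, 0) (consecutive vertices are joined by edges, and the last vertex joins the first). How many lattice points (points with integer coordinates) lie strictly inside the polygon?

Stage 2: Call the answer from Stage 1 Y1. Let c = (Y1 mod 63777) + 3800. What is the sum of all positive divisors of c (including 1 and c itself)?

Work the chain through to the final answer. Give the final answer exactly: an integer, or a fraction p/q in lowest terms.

12648

Stage 1: cross terms: (-39*-32 - 30*-26)=2028, (30*-7 - 35*-32)=910, (35*0 - -10*-7)=-70, (-10*-26 - -39*0)=260; twice the area = |3128| = 3128; area = 1564; boundary points = 3 + 5 + 1 + 1 = 10; strictly interior points = area - boundary/2 + 1 = 1560; answer 1560
Stage 2: Y1 = 1560; c = 5360; 5360 = 2^4 * 5 * 67; sigma = (1 + 2 + 4 + 8 + 16) * (1 + 5) * (1 + 67) = 31 * 6 * 68 = 12648; answer 12648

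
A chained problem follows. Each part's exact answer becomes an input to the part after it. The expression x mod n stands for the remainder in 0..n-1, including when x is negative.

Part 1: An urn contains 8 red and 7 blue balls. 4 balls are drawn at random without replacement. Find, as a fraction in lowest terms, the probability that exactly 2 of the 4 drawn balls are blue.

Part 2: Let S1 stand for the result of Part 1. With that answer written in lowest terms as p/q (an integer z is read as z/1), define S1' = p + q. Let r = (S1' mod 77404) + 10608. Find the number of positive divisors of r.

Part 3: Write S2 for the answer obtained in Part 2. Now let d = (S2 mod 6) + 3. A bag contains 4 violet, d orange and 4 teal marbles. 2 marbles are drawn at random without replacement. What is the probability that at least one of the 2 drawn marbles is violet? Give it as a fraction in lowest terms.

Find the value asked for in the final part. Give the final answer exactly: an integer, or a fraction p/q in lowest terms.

34/55

Part 1: total draws C(15,4) = 1365; favorable C(7,2)*C(8,2) = 588; P = 28/65; answer 28/65
Part 2: S1 = 28/65; threaded value p + q = 93; r = 10701; 10701 = 3^2 * 29 * 41; number of divisors = (2+1) * (1+1) * (1+1) = 12; answer 12
Part 3: S2 = 12; d = 3; total draws C(11,2) = 55; complement C(7,2) = 21; favorable 55 - 21 = 34; P = 34/55; answer 34/55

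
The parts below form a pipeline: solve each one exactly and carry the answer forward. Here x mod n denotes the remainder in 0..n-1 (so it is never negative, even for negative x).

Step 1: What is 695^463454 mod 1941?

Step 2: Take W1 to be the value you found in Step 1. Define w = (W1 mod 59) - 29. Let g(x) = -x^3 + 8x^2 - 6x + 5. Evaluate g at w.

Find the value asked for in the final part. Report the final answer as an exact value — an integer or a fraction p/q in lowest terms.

Step 1: squarings mod 1941: 695^1=695, 695^2=1657, 695^4=1075, 695^8=730, 695^16=1066, 695^32=871, 695^64=1651, 695^128=637, 695^256=100, 695^512=295, 695^1024=1621, 695^2048=1468, 695^4096=514, 695^8192=220, 695^16384=1816, 695^32768=97, 695^65536=1645, 695^131072=271, 695^262144=1624; 695^463454 = 695^2 * 695^4 * 695^8 * 695^16 * 695^64 * 695^512 * 695^4096 * 695^65536 * 695^131072 * 695^262144 = 1786 (mod 1941); answer 1786
Step 2: W1 = 1786; w = -13; -1*(-13)^3 + 8*(-13)^2 - 6*(-13)^1 + 5 = (2197) + (1352) + (78) + (5) = 3632; answer 3632

3632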